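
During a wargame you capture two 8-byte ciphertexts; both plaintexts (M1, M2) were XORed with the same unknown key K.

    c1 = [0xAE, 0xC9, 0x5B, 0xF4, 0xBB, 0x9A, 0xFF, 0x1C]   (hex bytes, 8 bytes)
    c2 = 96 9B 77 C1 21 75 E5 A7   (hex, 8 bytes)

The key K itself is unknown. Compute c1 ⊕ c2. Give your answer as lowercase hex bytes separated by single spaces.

38 52 2c 35 9a ef 1a bb

c1 ⊕ c2 = (M1 ⊕ K) ⊕ (M2 ⊕ K) = M1 ⊕ M2 — the shared key cancels under XOR.
byte 0: 10101110 xor 10010110 = 00111000
byte 1: 11001001 xor 10011011 = 01010010
byte 2: 01011011 xor 01110111 = 00101100
byte 3: 11110100 xor 11000001 = 00110101
byte 4: 10111011 xor 00100001 = 10011010
byte 5: 10011010 xor 01110101 = 11101111
byte 6: 11111111 xor 11100101 = 00011010
byte 7: 00011100 xor 10100111 = 10111011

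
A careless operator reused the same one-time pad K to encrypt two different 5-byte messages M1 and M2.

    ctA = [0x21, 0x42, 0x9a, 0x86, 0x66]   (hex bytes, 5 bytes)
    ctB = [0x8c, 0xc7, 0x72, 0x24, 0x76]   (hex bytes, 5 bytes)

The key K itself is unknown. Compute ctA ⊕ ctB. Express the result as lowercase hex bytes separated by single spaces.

ad 85 e8 a2 10

ctA ⊕ ctB = (M1 ⊕ K) ⊕ (M2 ⊕ K) = M1 ⊕ M2 — the shared key cancels under XOR.
byte 0: 21 ⊕ 8c = ad
byte 1: 42 ⊕ c7 = 85
byte 2: 9a ⊕ 72 = e8
byte 3: 86 ⊕ 24 = a2
byte 4: 66 ⊕ 76 = 10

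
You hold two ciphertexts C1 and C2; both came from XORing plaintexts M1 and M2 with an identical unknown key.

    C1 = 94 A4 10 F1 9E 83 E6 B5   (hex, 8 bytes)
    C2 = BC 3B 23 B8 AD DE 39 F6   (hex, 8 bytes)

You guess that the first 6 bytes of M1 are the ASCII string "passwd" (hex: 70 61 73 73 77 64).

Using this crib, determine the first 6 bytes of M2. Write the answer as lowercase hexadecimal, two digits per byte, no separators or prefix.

58fe403a4439

First, C1 ⊕ C2 = (M1 ⊕ K) ⊕ (M2 ⊕ K) = M1 ⊕ M2, so the key drops out. Then M2 = (M1 ⊕ M2) ⊕ M1 over the first 6 bytes.
byte 0: (94 ^ bc) ^ 70 = 28 ^ 70 = 58
byte 1: (a4 ^ 3b) ^ 61 = 9f ^ 61 = fe
byte 2: (10 ^ 23) ^ 73 = 33 ^ 73 = 40
byte 3: (f1 ^ b8) ^ 73 = 49 ^ 73 = 3a
byte 4: (9e ^ ad) ^ 77 = 33 ^ 77 = 44
byte 5: (83 ^ de) ^ 64 = 5d ^ 64 = 39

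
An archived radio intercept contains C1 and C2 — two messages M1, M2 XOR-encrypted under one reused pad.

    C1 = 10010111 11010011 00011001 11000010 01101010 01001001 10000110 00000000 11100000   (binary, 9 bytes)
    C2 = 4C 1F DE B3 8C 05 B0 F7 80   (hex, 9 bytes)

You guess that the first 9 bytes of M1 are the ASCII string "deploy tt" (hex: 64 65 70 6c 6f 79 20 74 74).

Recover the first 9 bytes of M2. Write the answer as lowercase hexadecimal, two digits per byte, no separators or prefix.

bfa9b71d8935168314

First, C1 ⊕ C2 = (M1 ⊕ K) ⊕ (M2 ⊕ K) = M1 ⊕ M2, so the key drops out. Then M2 = (M1 ⊕ M2) ⊕ M1 over the first 9 bytes.
byte 0: (97 ⊕ 4c) ⊕ 64 = db ⊕ 64 = bf
byte 1: (d3 ⊕ 1f) ⊕ 65 = cc ⊕ 65 = a9
byte 2: (19 ⊕ de) ⊕ 70 = c7 ⊕ 70 = b7
byte 3: (c2 ⊕ b3) ⊕ 6c = 71 ⊕ 6c = 1d
byte 4: (6a ⊕ 8c) ⊕ 6f = e6 ⊕ 6f = 89
byte 5: (49 ⊕ 05) ⊕ 79 = 4c ⊕ 79 = 35
byte 6: (86 ⊕ b0) ⊕ 20 = 36 ⊕ 20 = 16
byte 7: (00 ⊕ f7) ⊕ 74 = f7 ⊕ 74 = 83
byte 8: (e0 ⊕ 80) ⊕ 74 = 60 ⊕ 74 = 14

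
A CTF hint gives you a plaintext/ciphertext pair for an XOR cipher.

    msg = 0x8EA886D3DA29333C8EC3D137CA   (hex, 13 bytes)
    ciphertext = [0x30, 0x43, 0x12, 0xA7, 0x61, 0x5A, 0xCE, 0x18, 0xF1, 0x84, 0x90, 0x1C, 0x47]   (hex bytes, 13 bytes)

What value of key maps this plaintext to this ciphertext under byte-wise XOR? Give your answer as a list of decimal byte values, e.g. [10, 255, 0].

[190, 235, 148, 116, 187, 115, 253, 36, 127, 71, 65, 43, 141]

Since ciphertext = msg ⊕ key, XORing both sides with msg gives key = msg ⊕ ciphertext.
byte 0: 8e ⊕ 30 = be
byte 1: a8 ⊕ 43 = eb
byte 2: 86 ⊕ 12 = 94
byte 3: d3 ⊕ a7 = 74
byte 4: da ⊕ 61 = bb
byte 5: 29 ⊕ 5a = 73
byte 6: 33 ⊕ ce = fd
byte 7: 3c ⊕ 18 = 24
byte 8: 8e ⊕ f1 = 7f
byte 9: c3 ⊕ 84 = 47
byte 10: d1 ⊕ 90 = 41
byte 11: 37 ⊕ 1c = 2b
byte 12: ca ⊕ 47 = 8d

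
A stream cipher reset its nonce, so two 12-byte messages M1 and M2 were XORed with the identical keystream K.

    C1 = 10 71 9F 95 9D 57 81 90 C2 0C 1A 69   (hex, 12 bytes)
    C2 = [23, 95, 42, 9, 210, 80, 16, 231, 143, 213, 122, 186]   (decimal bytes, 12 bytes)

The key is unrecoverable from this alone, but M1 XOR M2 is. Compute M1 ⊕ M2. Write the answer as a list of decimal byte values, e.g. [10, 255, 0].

C1 ⊕ C2 = (M1 ⊕ K) ⊕ (M2 ⊕ K) = M1 ⊕ M2 — the shared key cancels under XOR.
10 ⊕ 17 = 07
71 ⊕ 5f = 2e
9f ⊕ 2a = b5
95 ⊕ 09 = 9c
9d ⊕ d2 = 4f
57 ⊕ 50 = 07
81 ⊕ 10 = 91
90 ⊕ e7 = 77
c2 ⊕ 8f = 4d
0c ⊕ d5 = d9
1a ⊕ 7a = 60
69 ⊕ ba = d3

[7, 46, 181, 156, 79, 7, 145, 119, 77, 217, 96, 211]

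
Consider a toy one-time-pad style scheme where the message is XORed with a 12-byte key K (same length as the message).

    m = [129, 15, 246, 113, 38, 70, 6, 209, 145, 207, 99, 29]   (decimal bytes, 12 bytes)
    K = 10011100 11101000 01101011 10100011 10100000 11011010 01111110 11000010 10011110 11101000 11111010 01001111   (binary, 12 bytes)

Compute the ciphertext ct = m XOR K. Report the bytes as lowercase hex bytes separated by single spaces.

XOR is its own inverse, so applying the key byte-wise gives the result directly.
byte 0: 81 xor 9c = 1d
byte 1: 0f xor e8 = e7
byte 2: f6 xor 6b = 9d
byte 3: 71 xor a3 = d2
byte 4: 26 xor a0 = 86
byte 5: 46 xor da = 9c
byte 6: 06 xor 7e = 78
byte 7: d1 xor c2 = 13
byte 8: 91 xor 9e = 0f
byte 9: cf xor e8 = 27
byte 10: 63 xor fa = 99
byte 11: 1d xor 4f = 52

1d e7 9d d2 86 9c 78 13 0f 27 99 52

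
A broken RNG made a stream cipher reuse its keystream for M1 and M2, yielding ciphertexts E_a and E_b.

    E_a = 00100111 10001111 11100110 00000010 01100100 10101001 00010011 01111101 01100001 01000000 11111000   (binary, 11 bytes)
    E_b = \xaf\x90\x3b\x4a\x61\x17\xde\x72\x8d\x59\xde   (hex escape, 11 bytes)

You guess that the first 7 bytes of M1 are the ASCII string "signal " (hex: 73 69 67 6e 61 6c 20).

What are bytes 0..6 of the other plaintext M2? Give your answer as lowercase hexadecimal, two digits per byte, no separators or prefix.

fb76ba2664d2ed

First, E_a ⊕ E_b = (M1 ⊕ K) ⊕ (M2 ⊕ K) = M1 ⊕ M2, so the key drops out. Then M2 = (M1 ⊕ M2) ⊕ M1 over the first 7 bytes.
byte 0: (27 ^ af) ^ 73 = 88 ^ 73 = fb
byte 1: (8f ^ 90) ^ 69 = 1f ^ 69 = 76
byte 2: (e6 ^ 3b) ^ 67 = dd ^ 67 = ba
byte 3: (02 ^ 4a) ^ 6e = 48 ^ 6e = 26
byte 4: (64 ^ 61) ^ 61 = 05 ^ 61 = 64
byte 5: (a9 ^ 17) ^ 6c = be ^ 6c = d2
byte 6: (13 ^ de) ^ 20 = cd ^ 20 = ed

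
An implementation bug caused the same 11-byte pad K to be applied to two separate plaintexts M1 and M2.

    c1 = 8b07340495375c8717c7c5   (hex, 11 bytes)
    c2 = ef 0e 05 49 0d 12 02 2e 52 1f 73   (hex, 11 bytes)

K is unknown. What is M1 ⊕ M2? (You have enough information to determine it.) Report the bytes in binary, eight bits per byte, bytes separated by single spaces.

01100100 00001001 00110001 01001101 10011000 00100101 01011110 10101001 01000101 11011000 10110110

c1 ⊕ c2 = (M1 ⊕ K) ⊕ (M2 ⊕ K) = M1 ⊕ M2 — the shared key cancels under XOR.
8b ⊕ ef = 64
07 ⊕ 0e = 09
34 ⊕ 05 = 31
04 ⊕ 49 = 4d
95 ⊕ 0d = 98
37 ⊕ 12 = 25
5c ⊕ 02 = 5e
87 ⊕ 2e = a9
17 ⊕ 52 = 45
c7 ⊕ 1f = d8
c5 ⊕ 73 = b6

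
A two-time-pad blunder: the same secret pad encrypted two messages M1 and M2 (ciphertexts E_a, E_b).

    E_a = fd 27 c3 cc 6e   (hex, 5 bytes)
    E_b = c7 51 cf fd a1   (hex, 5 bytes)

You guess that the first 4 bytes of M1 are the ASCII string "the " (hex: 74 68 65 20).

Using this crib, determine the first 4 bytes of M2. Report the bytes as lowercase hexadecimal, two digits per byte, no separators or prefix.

4e1e6911

First, E_a ⊕ E_b = (M1 ⊕ K) ⊕ (M2 ⊕ K) = M1 ⊕ M2, so the key drops out. Then M2 = (M1 ⊕ M2) ⊕ M1 over the first 4 bytes.
byte 0: (fd XOR c7) XOR 74 = 3a XOR 74 = 4e
byte 1: (27 XOR 51) XOR 68 = 76 XOR 68 = 1e
byte 2: (c3 XOR cf) XOR 65 = 0c XOR 65 = 69
byte 3: (cc XOR fd) XOR 20 = 31 XOR 20 = 11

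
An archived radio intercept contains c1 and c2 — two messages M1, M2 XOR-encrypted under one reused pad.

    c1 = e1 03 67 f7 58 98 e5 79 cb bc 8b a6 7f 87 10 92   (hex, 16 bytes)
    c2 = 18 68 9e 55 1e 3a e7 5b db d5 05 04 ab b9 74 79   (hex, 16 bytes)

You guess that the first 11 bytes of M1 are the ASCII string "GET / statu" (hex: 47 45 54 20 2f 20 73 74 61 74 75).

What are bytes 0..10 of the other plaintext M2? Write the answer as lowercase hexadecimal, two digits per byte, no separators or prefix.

be2ead8269827156711dfb

First, c1 ⊕ c2 = (M1 ⊕ K) ⊕ (M2 ⊕ K) = M1 ⊕ M2, so the key drops out. Then M2 = (M1 ⊕ M2) ⊕ M1 over the first 11 bytes.
byte 0: (e1 ^ 18) ^ 47 = f9 ^ 47 = be
byte 1: (03 ^ 68) ^ 45 = 6b ^ 45 = 2e
byte 2: (67 ^ 9e) ^ 54 = f9 ^ 54 = ad
byte 3: (f7 ^ 55) ^ 20 = a2 ^ 20 = 82
byte 4: (58 ^ 1e) ^ 2f = 46 ^ 2f = 69
byte 5: (98 ^ 3a) ^ 20 = a2 ^ 20 = 82
byte 6: (e5 ^ e7) ^ 73 = 02 ^ 73 = 71
byte 7: (79 ^ 5b) ^ 74 = 22 ^ 74 = 56
byte 8: (cb ^ db) ^ 61 = 10 ^ 61 = 71
byte 9: (bc ^ d5) ^ 74 = 69 ^ 74 = 1d
byte 10: (8b ^ 05) ^ 75 = 8e ^ 75 = fb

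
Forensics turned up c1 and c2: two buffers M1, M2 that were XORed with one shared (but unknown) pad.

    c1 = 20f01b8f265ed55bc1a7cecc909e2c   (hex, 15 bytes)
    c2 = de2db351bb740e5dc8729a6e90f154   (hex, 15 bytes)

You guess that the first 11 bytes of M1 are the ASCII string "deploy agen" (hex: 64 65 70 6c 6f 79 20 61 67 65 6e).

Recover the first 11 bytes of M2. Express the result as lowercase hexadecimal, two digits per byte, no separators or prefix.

First, c1 ⊕ c2 = (M1 ⊕ K) ⊕ (M2 ⊕ K) = M1 ⊕ M2, so the key drops out. Then M2 = (M1 ⊕ M2) ⊕ M1 over the first 11 bytes.
byte 0: (20 xor de) xor 64 = fe xor 64 = 9a
byte 1: (f0 xor 2d) xor 65 = dd xor 65 = b8
byte 2: (1b xor b3) xor 70 = a8 xor 70 = d8
byte 3: (8f xor 51) xor 6c = de xor 6c = b2
byte 4: (26 xor bb) xor 6f = 9d xor 6f = f2
byte 5: (5e xor 74) xor 79 = 2a xor 79 = 53
byte 6: (d5 xor 0e) xor 20 = db xor 20 = fb
byte 7: (5b xor 5d) xor 61 = 06 xor 61 = 67
byte 8: (c1 xor c8) xor 67 = 09 xor 67 = 6e
byte 9: (a7 xor 72) xor 65 = d5 xor 65 = b0
byte 10: (ce xor 9a) xor 6e = 54 xor 6e = 3a

9ab8d8b2f253fb676eb03a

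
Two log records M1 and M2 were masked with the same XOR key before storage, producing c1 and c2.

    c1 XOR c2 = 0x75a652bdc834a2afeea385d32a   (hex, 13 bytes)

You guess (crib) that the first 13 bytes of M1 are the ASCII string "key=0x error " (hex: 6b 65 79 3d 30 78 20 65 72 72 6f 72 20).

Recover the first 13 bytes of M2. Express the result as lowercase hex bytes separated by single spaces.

Since c1 ⊕ c2 = M1 ⊕ M2, XORing with the guessed M1 bytes yields the corresponding M2 bytes: M2 = (c1 ⊕ c2) ⊕ M1.
byte 0: 117 XOR 107 =  30
byte 1: 166 XOR 101 = 195
byte 2:  82 XOR 121 =  43
byte 3: 189 XOR  61 = 128
byte 4: 200 XOR  48 = 248
byte 5:  52 XOR 120 =  76
byte 6: 162 XOR  32 = 130
byte 7: 175 XOR 101 = 202
byte 8: 238 XOR 114 = 156
byte 9: 163 XOR 114 = 209
byte 10: 133 XOR 111 = 234
byte 11: 211 XOR 114 = 161
byte 12:  42 XOR  32 =  10

1e c3 2b 80 f8 4c 82 ca 9c d1 ea a1 0a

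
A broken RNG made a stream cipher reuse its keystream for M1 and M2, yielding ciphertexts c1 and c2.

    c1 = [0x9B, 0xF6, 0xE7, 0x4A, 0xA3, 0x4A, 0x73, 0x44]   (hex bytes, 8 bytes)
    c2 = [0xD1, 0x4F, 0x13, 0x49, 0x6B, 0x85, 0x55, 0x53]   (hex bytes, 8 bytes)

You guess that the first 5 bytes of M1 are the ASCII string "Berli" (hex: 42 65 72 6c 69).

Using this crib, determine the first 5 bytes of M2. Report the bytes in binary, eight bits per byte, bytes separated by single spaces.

First, c1 ⊕ c2 = (M1 ⊕ K) ⊕ (M2 ⊕ K) = M1 ⊕ M2, so the key drops out. Then M2 = (M1 ⊕ M2) ⊕ M1 over the first 5 bytes.
byte 0: (9b xor d1) xor 42 = 4a xor 42 = 08
byte 1: (f6 xor 4f) xor 65 = b9 xor 65 = dc
byte 2: (e7 xor 13) xor 72 = f4 xor 72 = 86
byte 3: (4a xor 49) xor 6c = 03 xor 6c = 6f
byte 4: (a3 xor 6b) xor 69 = c8 xor 69 = a1

00001000 11011100 10000110 01101111 10100001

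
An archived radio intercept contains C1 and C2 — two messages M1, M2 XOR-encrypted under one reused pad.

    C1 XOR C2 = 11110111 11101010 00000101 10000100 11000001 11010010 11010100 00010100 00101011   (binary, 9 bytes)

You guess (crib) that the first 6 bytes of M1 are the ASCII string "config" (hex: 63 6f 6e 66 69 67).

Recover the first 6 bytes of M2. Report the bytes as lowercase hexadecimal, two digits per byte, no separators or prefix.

94856be2a8b5

Since C1 ⊕ C2 = M1 ⊕ M2, XORing with the guessed M1 bytes yields the corresponding M2 bytes: M2 = (C1 ⊕ C2) ⊕ M1.
byte 0: 247 XOR  99 = 148
byte 1: 234 XOR 111 = 133
byte 2:   5 XOR 110 = 107
byte 3: 132 XOR 102 = 226
byte 4: 193 XOR 105 = 168
byte 5: 210 XOR 103 = 181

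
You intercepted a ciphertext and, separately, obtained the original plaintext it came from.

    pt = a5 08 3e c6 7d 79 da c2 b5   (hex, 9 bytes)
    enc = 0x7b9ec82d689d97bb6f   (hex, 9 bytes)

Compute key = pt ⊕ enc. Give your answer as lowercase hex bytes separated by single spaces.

de 96 f6 eb 15 e4 4d 79 da

Since enc = pt ⊕ key, XORing both sides with pt gives key = pt ⊕ enc.
byte 0: a5 ^ 7b = de
byte 1: 08 ^ 9e = 96
byte 2: 3e ^ c8 = f6
byte 3: c6 ^ 2d = eb
byte 4: 7d ^ 68 = 15
byte 5: 79 ^ 9d = e4
byte 6: da ^ 97 = 4d
byte 7: c2 ^ bb = 79
byte 8: b5 ^ 6f = da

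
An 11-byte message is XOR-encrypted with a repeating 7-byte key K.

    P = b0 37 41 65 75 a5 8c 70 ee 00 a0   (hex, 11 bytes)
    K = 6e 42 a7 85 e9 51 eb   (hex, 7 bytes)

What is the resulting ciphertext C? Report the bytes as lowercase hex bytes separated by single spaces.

de 75 e6 e0 9c f4 67 1e ac a7 25

The 7-byte key repeats, so the effective keystream is 6e 42 a7 85 e9 51 eb 6e 42 a7 85.
byte 0: b0 xor 6e = de
byte 1: 37 xor 42 = 75
byte 2: 41 xor a7 = e6
byte 3: 65 xor 85 = e0
byte 4: 75 xor e9 = 9c
byte 5: a5 xor 51 = f4
byte 6: 8c xor eb = 67
byte 7: 70 xor 6e = 1e
byte 8: ee xor 42 = ac
byte 9: 00 xor a7 = a7
byte 10: a0 xor 85 = 25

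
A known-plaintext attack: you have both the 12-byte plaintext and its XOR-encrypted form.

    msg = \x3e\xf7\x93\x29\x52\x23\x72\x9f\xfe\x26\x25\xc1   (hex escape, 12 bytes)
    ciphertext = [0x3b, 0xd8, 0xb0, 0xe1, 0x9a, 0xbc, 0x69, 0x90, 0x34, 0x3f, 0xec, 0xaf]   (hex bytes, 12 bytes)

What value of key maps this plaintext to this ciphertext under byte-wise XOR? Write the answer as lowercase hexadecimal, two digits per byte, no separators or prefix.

052f23c8c89f1b0fca19c96e

Since ciphertext = msg ⊕ key, XORing both sides with msg gives key = msg ⊕ ciphertext.
3e xor 3b = 05
f7 xor d8 = 2f
93 xor b0 = 23
29 xor e1 = c8
52 xor 9a = c8
23 xor bc = 9f
72 xor 69 = 1b
9f xor 90 = 0f
fe xor 34 = ca
26 xor 3f = 19
25 xor ec = c9
c1 xor af = 6e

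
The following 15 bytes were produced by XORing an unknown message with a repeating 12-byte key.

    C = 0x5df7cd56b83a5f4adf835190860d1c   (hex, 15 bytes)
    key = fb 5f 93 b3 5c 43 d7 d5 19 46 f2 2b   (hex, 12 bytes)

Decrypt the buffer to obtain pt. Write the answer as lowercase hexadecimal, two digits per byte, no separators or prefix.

a6a85ee5e479889fc6c5a3bb7d528f

The 12-byte key repeats, so the effective keystream is fb 5f 93 b3 5c 43 d7 d5 19 46 f2 2b fb 5f 93.
byte 0: 5d ⊕ fb = a6
byte 1: f7 ⊕ 5f = a8
byte 2: cd ⊕ 93 = 5e
byte 3: 56 ⊕ b3 = e5
byte 4: b8 ⊕ 5c = e4
byte 5: 3a ⊕ 43 = 79
byte 6: 5f ⊕ d7 = 88
byte 7: 4a ⊕ d5 = 9f
byte 8: df ⊕ 19 = c6
byte 9: 83 ⊕ 46 = c5
byte 10: 51 ⊕ f2 = a3
byte 11: 90 ⊕ 2b = bb
byte 12: 86 ⊕ fb = 7d
byte 13: 0d ⊕ 5f = 52
byte 14: 1c ⊕ 93 = 8f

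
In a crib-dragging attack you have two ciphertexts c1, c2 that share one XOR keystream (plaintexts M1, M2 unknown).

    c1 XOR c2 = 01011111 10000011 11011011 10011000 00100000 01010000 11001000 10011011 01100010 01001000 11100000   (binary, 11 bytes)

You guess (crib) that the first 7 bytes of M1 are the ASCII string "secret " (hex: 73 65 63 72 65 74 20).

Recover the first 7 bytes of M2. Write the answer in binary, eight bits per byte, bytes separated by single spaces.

Since c1 ⊕ c2 = M1 ⊕ M2, XORing with the guessed M1 bytes yields the corresponding M2 bytes: M2 = (c1 ⊕ c2) ⊕ M1.
01011111 xor 01110011 = 00101100
10000011 xor 01100101 = 11100110
11011011 xor 01100011 = 10111000
10011000 xor 01110010 = 11101010
00100000 xor 01100101 = 01000101
01010000 xor 01110100 = 00100100
11001000 xor 00100000 = 11101000

00101100 11100110 10111000 11101010 01000101 00100100 11101000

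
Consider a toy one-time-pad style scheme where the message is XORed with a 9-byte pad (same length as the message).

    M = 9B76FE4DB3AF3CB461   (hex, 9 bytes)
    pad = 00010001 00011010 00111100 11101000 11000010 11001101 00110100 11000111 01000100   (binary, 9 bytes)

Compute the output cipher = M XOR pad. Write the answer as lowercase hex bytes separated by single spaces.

8a 6c c2 a5 71 62 08 73 25

byte 0: 10011011 ^ 00010001 = 10001010
byte 1: 01110110 ^ 00011010 = 01101100
byte 2: 11111110 ^ 00111100 = 11000010
byte 3: 01001101 ^ 11101000 = 10100101
byte 4: 10110011 ^ 11000010 = 01110001
byte 5: 10101111 ^ 11001101 = 01100010
byte 6: 00111100 ^ 00110100 = 00001000
byte 7: 10110100 ^ 11000111 = 01110011
byte 8: 01100001 ^ 01000100 = 00100101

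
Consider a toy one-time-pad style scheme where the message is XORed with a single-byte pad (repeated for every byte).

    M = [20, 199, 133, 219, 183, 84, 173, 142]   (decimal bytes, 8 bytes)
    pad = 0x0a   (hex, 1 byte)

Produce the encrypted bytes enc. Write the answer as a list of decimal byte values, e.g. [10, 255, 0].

The 1-byte key repeats, so the effective keystream is 0a 0a 0a 0a 0a 0a 0a 0a.
byte 0: 00010100 XOR 00001010 = 00011110
byte 1: 11000111 XOR 00001010 = 11001101
byte 2: 10000101 XOR 00001010 = 10001111
byte 3: 11011011 XOR 00001010 = 11010001
byte 4: 10110111 XOR 00001010 = 10111101
byte 5: 01010100 XOR 00001010 = 01011110
byte 6: 10101101 XOR 00001010 = 10100111
byte 7: 10001110 XOR 00001010 = 10000100

[30, 205, 143, 209, 189, 94, 167, 132]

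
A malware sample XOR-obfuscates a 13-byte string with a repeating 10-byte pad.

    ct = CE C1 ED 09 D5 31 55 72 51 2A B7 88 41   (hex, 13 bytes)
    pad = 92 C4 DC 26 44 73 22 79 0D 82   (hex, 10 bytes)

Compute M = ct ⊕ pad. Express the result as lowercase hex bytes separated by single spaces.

The 10-byte key repeats, so the effective keystream is 92 c4 dc 26 44 73 22 79 0d 82 92 c4 dc.
byte 0: ce XOR 92 = 5c
byte 1: c1 XOR c4 = 05
byte 2: ed XOR dc = 31
byte 3: 09 XOR 26 = 2f
byte 4: d5 XOR 44 = 91
byte 5: 31 XOR 73 = 42
byte 6: 55 XOR 22 = 77
byte 7: 72 XOR 79 = 0b
byte 8: 51 XOR 0d = 5c
byte 9: 2a XOR 82 = a8
byte 10: b7 XOR 92 = 25
byte 11: 88 XOR c4 = 4c
byte 12: 41 XOR dc = 9d

5c 05 31 2f 91 42 77 0b 5c a8 25 4c 9d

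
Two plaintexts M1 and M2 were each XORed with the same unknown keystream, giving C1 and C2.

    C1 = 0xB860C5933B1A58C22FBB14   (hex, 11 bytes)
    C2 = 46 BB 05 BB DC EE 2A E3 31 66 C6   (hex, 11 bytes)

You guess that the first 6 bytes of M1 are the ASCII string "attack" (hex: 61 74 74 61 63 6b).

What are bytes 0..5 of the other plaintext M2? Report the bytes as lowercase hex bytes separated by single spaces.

First, C1 ⊕ C2 = (M1 ⊕ K) ⊕ (M2 ⊕ K) = M1 ⊕ M2, so the key drops out. Then M2 = (M1 ⊕ M2) ⊕ M1 over the first 6 bytes.
byte 0: (b8 xor 46) xor 61 = fe xor 61 = 9f
byte 1: (60 xor bb) xor 74 = db xor 74 = af
byte 2: (c5 xor 05) xor 74 = c0 xor 74 = b4
byte 3: (93 xor bb) xor 61 = 28 xor 61 = 49
byte 4: (3b xor dc) xor 63 = e7 xor 63 = 84
byte 5: (1a xor ee) xor 6b = f4 xor 6b = 9f

9f af b4 49 84 9f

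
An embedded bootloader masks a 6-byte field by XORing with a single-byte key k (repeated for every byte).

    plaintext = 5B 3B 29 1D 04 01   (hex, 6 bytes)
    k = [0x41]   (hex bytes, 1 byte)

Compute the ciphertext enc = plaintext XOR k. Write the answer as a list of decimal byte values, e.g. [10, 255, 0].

The 1-byte key repeats, so the effective keystream is 41 41 41 41 41 41.
byte 0: 5b XOR 41 = 1a
byte 1: 3b XOR 41 = 7a
byte 2: 29 XOR 41 = 68
byte 3: 1d XOR 41 = 5c
byte 4: 04 XOR 41 = 45
byte 5: 01 XOR 41 = 40

[26, 122, 104, 92, 69, 64]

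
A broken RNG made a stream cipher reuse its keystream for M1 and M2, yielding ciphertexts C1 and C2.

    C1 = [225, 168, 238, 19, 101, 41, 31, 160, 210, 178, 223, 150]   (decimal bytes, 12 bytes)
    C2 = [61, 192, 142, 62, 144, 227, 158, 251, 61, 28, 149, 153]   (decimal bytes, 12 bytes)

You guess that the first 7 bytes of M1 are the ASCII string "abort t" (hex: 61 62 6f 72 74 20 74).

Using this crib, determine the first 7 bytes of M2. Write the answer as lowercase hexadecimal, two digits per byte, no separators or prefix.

First, C1 ⊕ C2 = (M1 ⊕ K) ⊕ (M2 ⊕ K) = M1 ⊕ M2, so the key drops out. Then M2 = (M1 ⊕ M2) ⊕ M1 over the first 7 bytes.
byte 0: (e1 ⊕ 3d) ⊕ 61 = dc ⊕ 61 = bd
byte 1: (a8 ⊕ c0) ⊕ 62 = 68 ⊕ 62 = 0a
byte 2: (ee ⊕ 8e) ⊕ 6f = 60 ⊕ 6f = 0f
byte 3: (13 ⊕ 3e) ⊕ 72 = 2d ⊕ 72 = 5f
byte 4: (65 ⊕ 90) ⊕ 74 = f5 ⊕ 74 = 81
byte 5: (29 ⊕ e3) ⊕ 20 = ca ⊕ 20 = ea
byte 6: (1f ⊕ 9e) ⊕ 74 = 81 ⊕ 74 = f5

bd0a0f5f81eaf5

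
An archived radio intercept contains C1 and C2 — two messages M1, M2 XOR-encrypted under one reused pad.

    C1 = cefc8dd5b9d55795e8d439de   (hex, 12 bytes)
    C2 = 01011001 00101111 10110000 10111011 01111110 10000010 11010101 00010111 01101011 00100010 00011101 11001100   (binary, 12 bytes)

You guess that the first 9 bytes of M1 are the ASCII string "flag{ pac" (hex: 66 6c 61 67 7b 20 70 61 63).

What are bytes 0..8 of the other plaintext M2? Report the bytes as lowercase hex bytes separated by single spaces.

f1 bf 5c 09 bc 77 f2 e3 e0

First, C1 ⊕ C2 = (M1 ⊕ K) ⊕ (M2 ⊕ K) = M1 ⊕ M2, so the key drops out. Then M2 = (M1 ⊕ M2) ⊕ M1 over the first 9 bytes.
byte 0: (ce XOR 59) XOR 66 = 97 XOR 66 = f1
byte 1: (fc XOR 2f) XOR 6c = d3 XOR 6c = bf
byte 2: (8d XOR b0) XOR 61 = 3d XOR 61 = 5c
byte 3: (d5 XOR bb) XOR 67 = 6e XOR 67 = 09
byte 4: (b9 XOR 7e) XOR 7b = c7 XOR 7b = bc
byte 5: (d5 XOR 82) XOR 20 = 57 XOR 20 = 77
byte 6: (57 XOR d5) XOR 70 = 82 XOR 70 = f2
byte 7: (95 XOR 17) XOR 61 = 82 XOR 61 = e3
byte 8: (e8 XOR 6b) XOR 63 = 83 XOR 63 = e0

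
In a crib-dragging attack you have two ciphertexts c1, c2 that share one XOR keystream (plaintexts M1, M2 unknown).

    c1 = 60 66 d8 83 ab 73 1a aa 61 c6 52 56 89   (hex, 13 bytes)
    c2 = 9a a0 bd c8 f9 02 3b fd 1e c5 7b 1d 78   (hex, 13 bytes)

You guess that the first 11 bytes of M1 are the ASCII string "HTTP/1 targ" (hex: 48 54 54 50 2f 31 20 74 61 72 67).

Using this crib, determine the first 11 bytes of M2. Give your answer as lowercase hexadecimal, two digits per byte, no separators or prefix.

First, c1 ⊕ c2 = (M1 ⊕ K) ⊕ (M2 ⊕ K) = M1 ⊕ M2, so the key drops out. Then M2 = (M1 ⊕ M2) ⊕ M1 over the first 11 bytes.
byte 0: (60 ^ 9a) ^ 48 = fa ^ 48 = b2
byte 1: (66 ^ a0) ^ 54 = c6 ^ 54 = 92
byte 2: (d8 ^ bd) ^ 54 = 65 ^ 54 = 31
byte 3: (83 ^ c8) ^ 50 = 4b ^ 50 = 1b
byte 4: (ab ^ f9) ^ 2f = 52 ^ 2f = 7d
byte 5: (73 ^ 02) ^ 31 = 71 ^ 31 = 40
byte 6: (1a ^ 3b) ^ 20 = 21 ^ 20 = 01
byte 7: (aa ^ fd) ^ 74 = 57 ^ 74 = 23
byte 8: (61 ^ 1e) ^ 61 = 7f ^ 61 = 1e
byte 9: (c6 ^ c5) ^ 72 = 03 ^ 72 = 71
byte 10: (52 ^ 7b) ^ 67 = 29 ^ 67 = 4e

b292311b7d4001231e714e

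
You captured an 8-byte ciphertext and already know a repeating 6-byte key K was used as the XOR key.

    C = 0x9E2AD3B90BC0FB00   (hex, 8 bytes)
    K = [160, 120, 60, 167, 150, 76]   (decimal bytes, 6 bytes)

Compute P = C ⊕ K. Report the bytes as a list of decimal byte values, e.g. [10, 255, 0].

[62, 82, 239, 30, 157, 140, 91, 120]

The 6-byte key repeats, so the effective keystream is a0 78 3c a7 96 4c a0 78.
byte 0: 9e xor a0 = 3e
byte 1: 2a xor 78 = 52
byte 2: d3 xor 3c = ef
byte 3: b9 xor a7 = 1e
byte 4: 0b xor 96 = 9d
byte 5: c0 xor 4c = 8c
byte 6: fb xor a0 = 5b
byte 7: 00 xor 78 = 78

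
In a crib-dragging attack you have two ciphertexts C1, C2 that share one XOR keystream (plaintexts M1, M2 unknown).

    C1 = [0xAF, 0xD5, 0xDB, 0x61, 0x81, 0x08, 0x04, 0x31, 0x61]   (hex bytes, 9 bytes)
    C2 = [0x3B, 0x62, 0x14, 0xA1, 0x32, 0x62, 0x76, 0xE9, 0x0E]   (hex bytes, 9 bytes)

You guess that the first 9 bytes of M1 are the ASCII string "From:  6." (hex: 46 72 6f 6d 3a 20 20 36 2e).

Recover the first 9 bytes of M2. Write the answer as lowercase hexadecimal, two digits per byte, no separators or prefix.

First, C1 ⊕ C2 = (M1 ⊕ K) ⊕ (M2 ⊕ K) = M1 ⊕ M2, so the key drops out. Then M2 = (M1 ⊕ M2) ⊕ M1 over the first 9 bytes.
byte 0: (af ^ 3b) ^ 46 = 94 ^ 46 = d2
byte 1: (d5 ^ 62) ^ 72 = b7 ^ 72 = c5
byte 2: (db ^ 14) ^ 6f = cf ^ 6f = a0
byte 3: (61 ^ a1) ^ 6d = c0 ^ 6d = ad
byte 4: (81 ^ 32) ^ 3a = b3 ^ 3a = 89
byte 5: (08 ^ 62) ^ 20 = 6a ^ 20 = 4a
byte 6: (04 ^ 76) ^ 20 = 72 ^ 20 = 52
byte 7: (31 ^ e9) ^ 36 = d8 ^ 36 = ee
byte 8: (61 ^ 0e) ^ 2e = 6f ^ 2e = 41

d2c5a0ad894a52ee41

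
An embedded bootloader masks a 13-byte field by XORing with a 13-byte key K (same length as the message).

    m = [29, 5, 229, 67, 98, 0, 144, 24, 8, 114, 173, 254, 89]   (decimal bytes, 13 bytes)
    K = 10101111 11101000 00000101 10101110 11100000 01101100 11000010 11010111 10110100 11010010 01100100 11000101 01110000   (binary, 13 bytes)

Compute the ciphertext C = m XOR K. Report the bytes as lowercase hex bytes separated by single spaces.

XOR is its own inverse, so applying the key byte-wise gives the result directly.
1d ⊕ af = b2
05 ⊕ e8 = ed
e5 ⊕ 05 = e0
43 ⊕ ae = ed
62 ⊕ e0 = 82
00 ⊕ 6c = 6c
90 ⊕ c2 = 52
18 ⊕ d7 = cf
08 ⊕ b4 = bc
72 ⊕ d2 = a0
ad ⊕ 64 = c9
fe ⊕ c5 = 3b
59 ⊕ 70 = 29

b2 ed e0 ed 82 6c 52 cf bc a0 c9 3b 29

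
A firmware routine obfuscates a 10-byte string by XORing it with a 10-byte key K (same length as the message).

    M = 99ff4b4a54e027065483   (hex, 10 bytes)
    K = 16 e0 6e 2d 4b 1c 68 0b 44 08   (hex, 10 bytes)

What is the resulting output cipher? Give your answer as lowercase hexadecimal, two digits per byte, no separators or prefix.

8f1f25671ffc4f0d108b

XOR is its own inverse, so applying the key byte-wise gives the result directly.
99 ^ 16 = 8f
ff ^ e0 = 1f
4b ^ 6e = 25
4a ^ 2d = 67
54 ^ 4b = 1f
e0 ^ 1c = fc
27 ^ 68 = 4f
06 ^ 0b = 0d
54 ^ 44 = 10
83 ^ 08 = 8b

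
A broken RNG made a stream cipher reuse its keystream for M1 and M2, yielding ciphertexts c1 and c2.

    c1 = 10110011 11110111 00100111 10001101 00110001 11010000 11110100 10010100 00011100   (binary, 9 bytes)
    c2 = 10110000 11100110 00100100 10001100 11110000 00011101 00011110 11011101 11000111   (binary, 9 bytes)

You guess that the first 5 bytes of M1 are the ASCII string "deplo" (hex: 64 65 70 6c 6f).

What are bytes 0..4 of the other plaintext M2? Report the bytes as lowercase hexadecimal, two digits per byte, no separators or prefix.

6774736dae

First, c1 ⊕ c2 = (M1 ⊕ K) ⊕ (M2 ⊕ K) = M1 ⊕ M2, so the key drops out. Then M2 = (M1 ⊕ M2) ⊕ M1 over the first 5 bytes.
byte 0: (b3 ⊕ b0) ⊕ 64 = 03 ⊕ 64 = 67
byte 1: (f7 ⊕ e6) ⊕ 65 = 11 ⊕ 65 = 74
byte 2: (27 ⊕ 24) ⊕ 70 = 03 ⊕ 70 = 73
byte 3: (8d ⊕ 8c) ⊕ 6c = 01 ⊕ 6c = 6d
byte 4: (31 ⊕ f0) ⊕ 6f = c1 ⊕ 6f = ae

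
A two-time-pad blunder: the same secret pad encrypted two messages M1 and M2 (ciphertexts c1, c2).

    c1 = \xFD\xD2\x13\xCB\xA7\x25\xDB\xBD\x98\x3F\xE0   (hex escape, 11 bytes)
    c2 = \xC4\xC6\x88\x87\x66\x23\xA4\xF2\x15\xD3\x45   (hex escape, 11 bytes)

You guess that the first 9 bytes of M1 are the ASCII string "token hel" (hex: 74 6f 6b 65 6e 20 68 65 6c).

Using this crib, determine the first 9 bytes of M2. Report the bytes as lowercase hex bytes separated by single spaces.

4d 7b f0 29 af 26 17 2a e1

First, c1 ⊕ c2 = (M1 ⊕ K) ⊕ (M2 ⊕ K) = M1 ⊕ M2, so the key drops out. Then M2 = (M1 ⊕ M2) ⊕ M1 over the first 9 bytes.
byte 0: (fd ^ c4) ^ 74 = 39 ^ 74 = 4d
byte 1: (d2 ^ c6) ^ 6f = 14 ^ 6f = 7b
byte 2: (13 ^ 88) ^ 6b = 9b ^ 6b = f0
byte 3: (cb ^ 87) ^ 65 = 4c ^ 65 = 29
byte 4: (a7 ^ 66) ^ 6e = c1 ^ 6e = af
byte 5: (25 ^ 23) ^ 20 = 06 ^ 20 = 26
byte 6: (db ^ a4) ^ 68 = 7f ^ 68 = 17
byte 7: (bd ^ f2) ^ 65 = 4f ^ 65 = 2a
byte 8: (98 ^ 15) ^ 6c = 8d ^ 6c = e1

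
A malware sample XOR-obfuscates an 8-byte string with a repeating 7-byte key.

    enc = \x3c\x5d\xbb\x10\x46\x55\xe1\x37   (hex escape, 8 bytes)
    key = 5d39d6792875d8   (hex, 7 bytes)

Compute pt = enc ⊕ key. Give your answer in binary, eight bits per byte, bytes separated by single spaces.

The 7-byte key repeats, so the effective keystream is 5d 39 d6 79 28 75 d8 5d.
byte 0: 3c xor 5d = 61
byte 1: 5d xor 39 = 64
byte 2: bb xor d6 = 6d
byte 3: 10 xor 79 = 69
byte 4: 46 xor 28 = 6e
byte 5: 55 xor 75 = 20
byte 6: e1 xor d8 = 39
byte 7: 37 xor 5d = 6a

01100001 01100100 01101101 01101001 01101110 00100000 00111001 01101010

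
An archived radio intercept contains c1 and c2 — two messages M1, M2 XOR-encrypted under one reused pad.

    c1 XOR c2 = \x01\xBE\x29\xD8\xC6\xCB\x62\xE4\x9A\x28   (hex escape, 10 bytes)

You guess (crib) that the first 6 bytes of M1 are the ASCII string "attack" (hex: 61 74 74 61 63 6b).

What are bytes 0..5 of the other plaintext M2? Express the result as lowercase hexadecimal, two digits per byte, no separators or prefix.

60ca5db9a5a0

Since c1 ⊕ c2 = M1 ⊕ M2, XORing with the guessed M1 bytes yields the corresponding M2 bytes: M2 = (c1 ⊕ c2) ⊕ M1.
byte 0: 01 xor 61 = 60
byte 1: be xor 74 = ca
byte 2: 29 xor 74 = 5d
byte 3: d8 xor 61 = b9
byte 4: c6 xor 63 = a5
byte 5: cb xor 6b = a0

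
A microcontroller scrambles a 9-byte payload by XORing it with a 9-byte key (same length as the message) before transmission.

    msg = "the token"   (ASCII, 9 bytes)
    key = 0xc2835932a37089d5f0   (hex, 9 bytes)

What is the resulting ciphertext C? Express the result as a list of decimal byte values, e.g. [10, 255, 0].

[182, 235, 60, 18, 215, 31, 226, 176, 158]

XOR is its own inverse, so applying the key byte-wise gives the result directly.
74 xor c2 = b6
68 xor 83 = eb
65 xor 59 = 3c
20 xor 32 = 12
74 xor a3 = d7
6f xor 70 = 1f
6b xor 89 = e2
65 xor d5 = b0
6e xor f0 = 9e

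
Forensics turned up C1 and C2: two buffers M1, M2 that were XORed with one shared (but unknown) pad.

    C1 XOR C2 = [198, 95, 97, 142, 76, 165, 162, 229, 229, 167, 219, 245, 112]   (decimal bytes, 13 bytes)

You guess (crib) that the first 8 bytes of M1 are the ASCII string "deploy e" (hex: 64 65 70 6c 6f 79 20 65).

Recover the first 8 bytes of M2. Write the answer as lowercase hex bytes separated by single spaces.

Since C1 ⊕ C2 = M1 ⊕ M2, XORing with the guessed M1 bytes yields the corresponding M2 bytes: M2 = (C1 ⊕ C2) ⊕ M1.
byte 0: 11000110 XOR 01100100 = 10100010
byte 1: 01011111 XOR 01100101 = 00111010
byte 2: 01100001 XOR 01110000 = 00010001
byte 3: 10001110 XOR 01101100 = 11100010
byte 4: 01001100 XOR 01101111 = 00100011
byte 5: 10100101 XOR 01111001 = 11011100
byte 6: 10100010 XOR 00100000 = 10000010
byte 7: 11100101 XOR 01100101 = 10000000

a2 3a 11 e2 23 dc 82 80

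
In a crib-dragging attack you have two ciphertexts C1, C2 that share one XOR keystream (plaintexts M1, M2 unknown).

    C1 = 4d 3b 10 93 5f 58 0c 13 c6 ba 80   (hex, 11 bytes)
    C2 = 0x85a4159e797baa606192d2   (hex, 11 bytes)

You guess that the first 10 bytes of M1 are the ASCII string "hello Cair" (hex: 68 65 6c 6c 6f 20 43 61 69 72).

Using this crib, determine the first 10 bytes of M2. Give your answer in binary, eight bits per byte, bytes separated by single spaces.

10100000 11111010 01101001 01100001 01001001 00000011 11100101 00010010 11001110 01011010

First, C1 ⊕ C2 = (M1 ⊕ K) ⊕ (M2 ⊕ K) = M1 ⊕ M2, so the key drops out. Then M2 = (M1 ⊕ M2) ⊕ M1 over the first 10 bytes.
byte 0: (4d ^ 85) ^ 68 = c8 ^ 68 = a0
byte 1: (3b ^ a4) ^ 65 = 9f ^ 65 = fa
byte 2: (10 ^ 15) ^ 6c = 05 ^ 6c = 69
byte 3: (93 ^ 9e) ^ 6c = 0d ^ 6c = 61
byte 4: (5f ^ 79) ^ 6f = 26 ^ 6f = 49
byte 5: (58 ^ 7b) ^ 20 = 23 ^ 20 = 03
byte 6: (0c ^ aa) ^ 43 = a6 ^ 43 = e5
byte 7: (13 ^ 60) ^ 61 = 73 ^ 61 = 12
byte 8: (c6 ^ 61) ^ 69 = a7 ^ 69 = ce
byte 9: (ba ^ 92) ^ 72 = 28 ^ 72 = 5a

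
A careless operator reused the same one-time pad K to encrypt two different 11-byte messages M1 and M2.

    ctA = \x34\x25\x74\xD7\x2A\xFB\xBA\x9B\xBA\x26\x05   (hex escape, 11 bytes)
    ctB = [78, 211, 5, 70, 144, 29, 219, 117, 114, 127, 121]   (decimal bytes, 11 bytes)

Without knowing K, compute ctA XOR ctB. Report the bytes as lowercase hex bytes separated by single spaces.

ctA ⊕ ctB = (M1 ⊕ K) ⊕ (M2 ⊕ K) = M1 ⊕ M2 — the shared key cancels under XOR.
34 xor 4e = 7a
25 xor d3 = f6
74 xor 05 = 71
d7 xor 46 = 91
2a xor 90 = ba
fb xor 1d = e6
ba xor db = 61
9b xor 75 = ee
ba xor 72 = c8
26 xor 7f = 59
05 xor 79 = 7c

7a f6 71 91 ba e6 61 ee c8 59 7c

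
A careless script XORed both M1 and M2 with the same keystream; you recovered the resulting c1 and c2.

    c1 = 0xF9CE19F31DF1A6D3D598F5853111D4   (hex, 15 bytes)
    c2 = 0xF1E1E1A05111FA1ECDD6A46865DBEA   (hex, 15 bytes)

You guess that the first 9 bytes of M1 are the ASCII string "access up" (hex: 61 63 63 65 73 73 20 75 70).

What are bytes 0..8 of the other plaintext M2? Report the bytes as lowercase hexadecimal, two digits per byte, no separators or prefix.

694c9b363f937cb868

First, c1 ⊕ c2 = (M1 ⊕ K) ⊕ (M2 ⊕ K) = M1 ⊕ M2, so the key drops out. Then M2 = (M1 ⊕ M2) ⊕ M1 over the first 9 bytes.
byte 0: (f9 XOR f1) XOR 61 = 08 XOR 61 = 69
byte 1: (ce XOR e1) XOR 63 = 2f XOR 63 = 4c
byte 2: (19 XOR e1) XOR 63 = f8 XOR 63 = 9b
byte 3: (f3 XOR a0) XOR 65 = 53 XOR 65 = 36
byte 4: (1d XOR 51) XOR 73 = 4c XOR 73 = 3f
byte 5: (f1 XOR 11) XOR 73 = e0 XOR 73 = 93
byte 6: (a6 XOR fa) XOR 20 = 5c XOR 20 = 7c
byte 7: (d3 XOR 1e) XOR 75 = cd XOR 75 = b8
byte 8: (d5 XOR cd) XOR 70 = 18 XOR 70 = 68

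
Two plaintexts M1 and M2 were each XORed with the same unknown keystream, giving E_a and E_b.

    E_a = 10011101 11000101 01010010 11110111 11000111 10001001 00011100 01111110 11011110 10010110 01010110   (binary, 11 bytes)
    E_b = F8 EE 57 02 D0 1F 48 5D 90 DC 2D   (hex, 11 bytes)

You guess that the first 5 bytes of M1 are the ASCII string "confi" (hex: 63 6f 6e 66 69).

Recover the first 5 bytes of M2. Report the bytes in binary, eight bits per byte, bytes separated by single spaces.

First, E_a ⊕ E_b = (M1 ⊕ K) ⊕ (M2 ⊕ K) = M1 ⊕ M2, so the key drops out. Then M2 = (M1 ⊕ M2) ⊕ M1 over the first 5 bytes.
byte 0: (9d ⊕ f8) ⊕ 63 = 65 ⊕ 63 = 06
byte 1: (c5 ⊕ ee) ⊕ 6f = 2b ⊕ 6f = 44
byte 2: (52 ⊕ 57) ⊕ 6e = 05 ⊕ 6e = 6b
byte 3: (f7 ⊕ 02) ⊕ 66 = f5 ⊕ 66 = 93
byte 4: (c7 ⊕ d0) ⊕ 69 = 17 ⊕ 69 = 7e

00000110 01000100 01101011 10010011 01111110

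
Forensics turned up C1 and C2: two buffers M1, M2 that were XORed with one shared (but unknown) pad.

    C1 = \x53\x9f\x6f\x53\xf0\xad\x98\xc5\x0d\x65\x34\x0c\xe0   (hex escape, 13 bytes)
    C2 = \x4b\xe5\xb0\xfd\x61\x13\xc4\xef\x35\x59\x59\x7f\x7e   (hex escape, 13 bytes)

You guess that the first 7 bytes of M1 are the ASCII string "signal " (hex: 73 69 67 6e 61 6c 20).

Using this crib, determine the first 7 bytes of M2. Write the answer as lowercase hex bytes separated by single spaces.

6b 13 b8 c0 f0 d2 7c

First, C1 ⊕ C2 = (M1 ⊕ K) ⊕ (M2 ⊕ K) = M1 ⊕ M2, so the key drops out. Then M2 = (M1 ⊕ M2) ⊕ M1 over the first 7 bytes.
byte 0: (53 ^ 4b) ^ 73 = 18 ^ 73 = 6b
byte 1: (9f ^ e5) ^ 69 = 7a ^ 69 = 13
byte 2: (6f ^ b0) ^ 67 = df ^ 67 = b8
byte 3: (53 ^ fd) ^ 6e = ae ^ 6e = c0
byte 4: (f0 ^ 61) ^ 61 = 91 ^ 61 = f0
byte 5: (ad ^ 13) ^ 6c = be ^ 6c = d2
byte 6: (98 ^ c4) ^ 20 = 5c ^ 20 = 7c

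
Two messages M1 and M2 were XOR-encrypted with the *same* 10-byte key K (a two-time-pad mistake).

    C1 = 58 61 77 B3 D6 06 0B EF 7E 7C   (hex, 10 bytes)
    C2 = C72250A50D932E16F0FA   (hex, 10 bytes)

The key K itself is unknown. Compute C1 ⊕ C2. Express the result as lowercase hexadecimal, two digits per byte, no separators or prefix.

9f432716db9525f98e86

C1 ⊕ C2 = (M1 ⊕ K) ⊕ (M2 ⊕ K) = M1 ⊕ M2 — the shared key cancels under XOR.
byte 0: 58 xor c7 = 9f
byte 1: 61 xor 22 = 43
byte 2: 77 xor 50 = 27
byte 3: b3 xor a5 = 16
byte 4: d6 xor 0d = db
byte 5: 06 xor 93 = 95
byte 6: 0b xor 2e = 25
byte 7: ef xor 16 = f9
byte 8: 7e xor f0 = 8e
byte 9: 7c xor fa = 86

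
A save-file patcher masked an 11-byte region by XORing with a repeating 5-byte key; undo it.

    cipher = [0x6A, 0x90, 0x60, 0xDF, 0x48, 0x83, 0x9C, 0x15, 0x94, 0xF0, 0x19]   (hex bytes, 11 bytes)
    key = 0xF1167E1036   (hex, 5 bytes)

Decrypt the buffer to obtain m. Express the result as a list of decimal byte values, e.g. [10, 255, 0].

The 5-byte key repeats, so the effective keystream is f1 16 7e 10 36 f1 16 7e 10 36 f1.
byte 0: 6a XOR f1 = 9b
byte 1: 90 XOR 16 = 86
byte 2: 60 XOR 7e = 1e
byte 3: df XOR 10 = cf
byte 4: 48 XOR 36 = 7e
byte 5: 83 XOR f1 = 72
byte 6: 9c XOR 16 = 8a
byte 7: 15 XOR 7e = 6b
byte 8: 94 XOR 10 = 84
byte 9: f0 XOR 36 = c6
byte 10: 19 XOR f1 = e8

[155, 134, 30, 207, 126, 114, 138, 107, 132, 198, 232]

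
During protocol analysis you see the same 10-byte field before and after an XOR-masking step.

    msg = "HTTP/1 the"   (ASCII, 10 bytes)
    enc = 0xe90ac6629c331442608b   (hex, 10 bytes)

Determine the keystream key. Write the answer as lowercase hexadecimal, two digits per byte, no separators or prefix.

a15e9232b302343608ee

Since enc = msg ⊕ key, XORing both sides with msg gives key = msg ⊕ enc.
48 ^ e9 = a1
54 ^ 0a = 5e
54 ^ c6 = 92
50 ^ 62 = 32
2f ^ 9c = b3
31 ^ 33 = 02
20 ^ 14 = 34
74 ^ 42 = 36
68 ^ 60 = 08
65 ^ 8b = ee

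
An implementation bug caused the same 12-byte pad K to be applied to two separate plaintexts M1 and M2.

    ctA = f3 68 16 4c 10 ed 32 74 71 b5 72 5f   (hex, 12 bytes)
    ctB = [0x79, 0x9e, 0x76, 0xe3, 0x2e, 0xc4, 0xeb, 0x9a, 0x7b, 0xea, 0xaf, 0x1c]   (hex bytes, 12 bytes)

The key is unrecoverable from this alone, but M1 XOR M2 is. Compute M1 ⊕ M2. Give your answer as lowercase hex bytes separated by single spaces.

ctA ⊕ ctB = (M1 ⊕ K) ⊕ (M2 ⊕ K) = M1 ⊕ M2 — the shared key cancels under XOR.
byte 0: 11110011 ^ 01111001 = 10001010
byte 1: 01101000 ^ 10011110 = 11110110
byte 2: 00010110 ^ 01110110 = 01100000
byte 3: 01001100 ^ 11100011 = 10101111
byte 4: 00010000 ^ 00101110 = 00111110
byte 5: 11101101 ^ 11000100 = 00101001
byte 6: 00110010 ^ 11101011 = 11011001
byte 7: 01110100 ^ 10011010 = 11101110
byte 8: 01110001 ^ 01111011 = 00001010
byte 9: 10110101 ^ 11101010 = 01011111
byte 10: 01110010 ^ 10101111 = 11011101
byte 11: 01011111 ^ 00011100 = 01000011

8a f6 60 af 3e 29 d9 ee 0a 5f dd 43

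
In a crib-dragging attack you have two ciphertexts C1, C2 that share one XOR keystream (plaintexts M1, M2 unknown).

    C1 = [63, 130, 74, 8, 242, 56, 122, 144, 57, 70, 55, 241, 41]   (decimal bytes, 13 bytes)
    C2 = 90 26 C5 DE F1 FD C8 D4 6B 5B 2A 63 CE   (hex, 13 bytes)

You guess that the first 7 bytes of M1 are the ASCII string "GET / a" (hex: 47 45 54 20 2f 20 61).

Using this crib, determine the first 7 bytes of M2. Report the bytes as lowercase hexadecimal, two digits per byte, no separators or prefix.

e8e1dbf62ce5d3

First, C1 ⊕ C2 = (M1 ⊕ K) ⊕ (M2 ⊕ K) = M1 ⊕ M2, so the key drops out. Then M2 = (M1 ⊕ M2) ⊕ M1 over the first 7 bytes.
byte 0: (3f ^ 90) ^ 47 = af ^ 47 = e8
byte 1: (82 ^ 26) ^ 45 = a4 ^ 45 = e1
byte 2: (4a ^ c5) ^ 54 = 8f ^ 54 = db
byte 3: (08 ^ de) ^ 20 = d6 ^ 20 = f6
byte 4: (f2 ^ f1) ^ 2f = 03 ^ 2f = 2c
byte 5: (38 ^ fd) ^ 20 = c5 ^ 20 = e5
byte 6: (7a ^ c8) ^ 61 = b2 ^ 61 = d3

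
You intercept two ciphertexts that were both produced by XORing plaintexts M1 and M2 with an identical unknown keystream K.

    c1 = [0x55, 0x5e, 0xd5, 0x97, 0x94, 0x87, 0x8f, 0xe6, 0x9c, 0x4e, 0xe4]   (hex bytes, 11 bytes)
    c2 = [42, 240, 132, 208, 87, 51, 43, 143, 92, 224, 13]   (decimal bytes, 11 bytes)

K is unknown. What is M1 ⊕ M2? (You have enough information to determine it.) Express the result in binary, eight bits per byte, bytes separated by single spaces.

01111111 10101110 01010001 01000111 11000011 10110100 10100100 01101001 11000000 10101110 11101001

c1 ⊕ c2 = (M1 ⊕ K) ⊕ (M2 ⊕ K) = M1 ⊕ M2 — the shared key cancels under XOR.
byte 0: 55 ⊕ 2a = 7f
byte 1: 5e ⊕ f0 = ae
byte 2: d5 ⊕ 84 = 51
byte 3: 97 ⊕ d0 = 47
byte 4: 94 ⊕ 57 = c3
byte 5: 87 ⊕ 33 = b4
byte 6: 8f ⊕ 2b = a4
byte 7: e6 ⊕ 8f = 69
byte 8: 9c ⊕ 5c = c0
byte 9: 4e ⊕ e0 = ae
byte 10: e4 ⊕ 0d = e9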